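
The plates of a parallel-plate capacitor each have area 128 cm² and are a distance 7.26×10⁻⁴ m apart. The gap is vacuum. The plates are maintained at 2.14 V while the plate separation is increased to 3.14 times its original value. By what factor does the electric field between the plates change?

E₂/E₁ ≈ 0.318

Battery connected ⇒ V is held fixed.
E = V/d, so E₂/E₁ = d₁/d₂ = 0.318.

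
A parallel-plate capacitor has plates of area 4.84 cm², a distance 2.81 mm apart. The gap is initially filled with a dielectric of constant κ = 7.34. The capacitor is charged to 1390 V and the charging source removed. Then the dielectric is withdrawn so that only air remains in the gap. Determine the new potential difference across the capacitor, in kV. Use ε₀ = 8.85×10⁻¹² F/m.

V ≈ 10.2 kV

A = 4.84 cm² = 4.84×10⁻⁴ m².
Initially C₁ = κε₀A/d = 7.34 × 8.85×10⁻¹² × 4.84×10⁻⁴ / 2.81×10⁻³ = 1.12×10⁻¹¹ F.
V₁ = 1.39×10³ V.
Isolated ⇒ Q is held fixed. C₂ = 0.136 C₁ and V = Q/C, so V₂/V₁ = C₁/C₂ = 7.34.
V₂ = 7.34 × 1.39×10³ = 1.02×10⁴ V.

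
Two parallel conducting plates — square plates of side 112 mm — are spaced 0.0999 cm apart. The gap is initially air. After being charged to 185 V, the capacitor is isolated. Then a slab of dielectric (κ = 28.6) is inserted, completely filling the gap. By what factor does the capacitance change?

C₂/C₁ ≈ 28.6

C = κε₀A/d scales with κ, so C₂/C₁ = κ = 28.6.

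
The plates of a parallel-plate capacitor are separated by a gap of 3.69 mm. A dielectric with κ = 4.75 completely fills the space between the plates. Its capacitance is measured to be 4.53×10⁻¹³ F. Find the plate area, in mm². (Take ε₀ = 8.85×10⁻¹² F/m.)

A = Cd/(κε₀) = 4.53×10⁻¹³ × 3.69×10⁻³ / (4.75 × 8.85×10⁻¹²) = 3.98×10⁻⁵ m².

A ≈ 39.8 mm²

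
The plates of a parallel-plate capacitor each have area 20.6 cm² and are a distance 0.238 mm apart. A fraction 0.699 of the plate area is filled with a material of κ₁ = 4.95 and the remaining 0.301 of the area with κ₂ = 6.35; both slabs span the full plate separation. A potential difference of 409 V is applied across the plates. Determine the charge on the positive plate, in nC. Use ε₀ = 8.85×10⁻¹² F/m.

A = 20.6 cm² = 2.06×10⁻³ m².
Side-by-side slabs ⇒ two capacitors in parallel, each spanning the full gap.
C₁ = κ₁ε₀A₁/d = 4.95 × 8.85×10⁻¹² × 1.44×10⁻³ / 2.38×10⁻⁴ = 2.65×10⁻¹⁰ F.
C₂ = κ₂ε₀A₂/d = 6.35 × 8.85×10⁻¹² × 6.20×10⁻⁴ / 2.38×10⁻⁴ = 1.46×10⁻¹⁰ F.
C = C₁ + C₂ = 4.11×10⁻¹⁰ F.
Q = CV = 4.11×10⁻¹⁰ × 409 = 1.68×10⁻⁷ C.

168 nC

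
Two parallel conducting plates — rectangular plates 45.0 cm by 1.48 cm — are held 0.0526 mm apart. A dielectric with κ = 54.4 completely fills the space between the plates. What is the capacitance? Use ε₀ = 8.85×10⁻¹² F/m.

A = 45.0 × 1.48 cm² = 6.66×10⁻³ m².
C = κε₀A/d = 54.4 × 8.85×10⁻¹² × 6.66×10⁻³ / 5.26×10⁻⁵ = 6.10×10⁻⁸ F.

C ≈ 61.0 nF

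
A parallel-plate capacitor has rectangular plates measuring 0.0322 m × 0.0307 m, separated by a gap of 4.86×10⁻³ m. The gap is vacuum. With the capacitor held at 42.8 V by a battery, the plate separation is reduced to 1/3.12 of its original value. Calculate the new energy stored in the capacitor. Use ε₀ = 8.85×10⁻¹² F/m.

A = 0.0322 × 0.0307 m² = 9.89×10⁻⁴ m².
Initially C₁ = ε₀A/d = 8.85×10⁻¹² × 9.89×10⁻⁴ / 4.86×10⁻³ = 1.80×10⁻¹² F.
U₁ = 1.65×10⁻⁹ J.
Battery connected ⇒ V is held fixed. C₂ = 3.12 C₁ and U = ½CV², so U₂/U₁ = C₂/C₁ = 3.12.
U₂ = 3.12 × 1.65×10⁻⁹ = 5.14×10⁻⁹ J.

U ≈ 5.14 nJ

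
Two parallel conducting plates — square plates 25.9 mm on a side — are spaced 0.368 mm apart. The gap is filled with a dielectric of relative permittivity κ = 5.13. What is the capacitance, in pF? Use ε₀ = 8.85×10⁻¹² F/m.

C ≈ 82.8 pF

A = (25.9 mm)² = 6.71×10⁻⁴ m².
C = κε₀A/d = 5.13 × 8.85×10⁻¹² × 6.71×10⁻⁴ / 3.68×10⁻⁴ = 8.28×10⁻¹¹ F.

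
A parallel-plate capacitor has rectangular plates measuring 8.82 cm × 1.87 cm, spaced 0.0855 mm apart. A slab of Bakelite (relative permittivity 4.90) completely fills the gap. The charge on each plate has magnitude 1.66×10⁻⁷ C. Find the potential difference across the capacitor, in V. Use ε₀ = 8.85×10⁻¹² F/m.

V ≈ 198 V

A = 8.82 × 1.87 cm² = 1.65×10⁻³ m².
C = κε₀A/d = 4.90 × 8.85×10⁻¹² × 1.65×10⁻³ / 8.55×10⁻⁵ = 8.37×10⁻¹⁰ F.
V = Q/C = 1.66×10⁻⁷ / 8.37×10⁻¹⁰ = 1.98×10² V.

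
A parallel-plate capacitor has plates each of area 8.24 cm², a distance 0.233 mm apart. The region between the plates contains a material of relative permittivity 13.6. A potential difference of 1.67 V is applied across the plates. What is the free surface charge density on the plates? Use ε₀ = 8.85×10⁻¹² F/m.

σ ≈ 0.863 μC/m²

A = 8.24 cm² = 8.24×10⁻⁴ m².
C = κε₀A/d = 13.6 × 8.85×10⁻¹² × 8.24×10⁻⁴ / 2.33×10⁻⁴ = 4.26×10⁻¹⁰ F.
σ = Q/A = CV/A = 4.26×10⁻¹⁰ × 1.67 / 8.24×10⁻⁴ = 8.63×10⁻⁷ C/m².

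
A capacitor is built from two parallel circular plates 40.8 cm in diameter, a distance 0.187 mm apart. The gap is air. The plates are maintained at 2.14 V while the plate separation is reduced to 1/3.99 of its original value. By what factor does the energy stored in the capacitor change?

3.99

Battery connected ⇒ V is held fixed.
C₂ = 3.99 C₁ and U = ½CV², so U₂/U₁ = C₂/C₁ = 3.99.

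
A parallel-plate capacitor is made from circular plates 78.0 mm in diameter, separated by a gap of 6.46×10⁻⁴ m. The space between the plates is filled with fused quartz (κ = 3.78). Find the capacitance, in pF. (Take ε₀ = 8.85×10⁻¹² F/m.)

A = π(78.0/2 mm)² = 4.78×10⁻³ m².
C = κε₀A/d = 3.78 × 8.85×10⁻¹² × 4.78×10⁻³ / 6.46×10⁻⁴ = 2.47×10⁻¹⁰ F.

247 pF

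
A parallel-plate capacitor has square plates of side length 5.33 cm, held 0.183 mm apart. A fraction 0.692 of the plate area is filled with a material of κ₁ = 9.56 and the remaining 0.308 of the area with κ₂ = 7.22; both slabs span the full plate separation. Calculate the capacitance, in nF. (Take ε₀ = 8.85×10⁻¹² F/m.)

1.21 nF

A = (5.33 cm)² = 2.84×10⁻³ m².
Side-by-side slabs ⇒ two capacitors in parallel, each spanning the full gap.
C₁ = κ₁ε₀A₁/d = 9.56 × 8.85×10⁻¹² × 1.97×10⁻³ / 1.83×10⁻⁴ = 9.09×10⁻¹⁰ F.
C₂ = κ₂ε₀A₂/d = 7.22 × 8.85×10⁻¹² × 8.75×10⁻⁴ / 1.83×10⁻⁴ = 3.06×10⁻¹⁰ F.
C = C₁ + C₂ = 1.21×10⁻⁹ F.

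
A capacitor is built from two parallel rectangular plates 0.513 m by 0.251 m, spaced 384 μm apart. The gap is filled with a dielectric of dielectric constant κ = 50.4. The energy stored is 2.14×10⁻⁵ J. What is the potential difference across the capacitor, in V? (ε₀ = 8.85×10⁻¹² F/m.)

V ≈ 16.9 V

A = 0.513 × 0.251 m² = 0.129 m².
C = κε₀A/d = 50.4 × 8.85×10⁻¹² × 0.129 / 3.84×10⁻⁴ = 1.50×10⁻⁷ F.
V = √(2U/C) = √(2 × 2.14×10⁻⁵ / 1.50×10⁻⁷) = 16.9 V.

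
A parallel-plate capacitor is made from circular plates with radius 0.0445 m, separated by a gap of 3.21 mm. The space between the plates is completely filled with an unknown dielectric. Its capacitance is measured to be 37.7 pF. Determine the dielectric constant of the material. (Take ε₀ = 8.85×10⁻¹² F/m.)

A = π(0.0445 m)² = 6.22×10⁻³ m².
κ = Cd/(ε₀A) = 3.77×10⁻¹¹ × 3.21×10⁻³ / (8.85×10⁻¹² × 6.22×10⁻³) = 2.20.

2.20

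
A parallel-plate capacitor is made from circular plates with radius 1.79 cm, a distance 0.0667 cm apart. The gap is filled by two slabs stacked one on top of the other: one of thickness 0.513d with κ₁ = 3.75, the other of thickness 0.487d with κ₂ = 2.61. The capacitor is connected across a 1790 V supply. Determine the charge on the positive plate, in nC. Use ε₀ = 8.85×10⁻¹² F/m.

A = π(1.79 cm)² = 1.01×10⁻³ m².
Stacked slabs ⇒ two capacitors in series, each with the full plate area.
C₁ = κ₁ε₀A/d₁ = 3.75 × 8.85×10⁻¹² × 1.01×10⁻³ / 3.42×10⁻⁴ = 9.76×10⁻¹¹ F.
C₂ = κ₂ε₀A/d₂ = 2.61 × 8.85×10⁻¹² × 1.01×10⁻³ / 3.25×10⁻⁴ = 7.16×10⁻¹¹ F.
C = (1/C₁ + 1/C₂)⁻¹ = 4.13×10⁻¹¹ F.
Q = CV = 4.13×10⁻¹¹ × 1790 = 7.39×10⁻⁸ C.

Q ≈ 73.9 nC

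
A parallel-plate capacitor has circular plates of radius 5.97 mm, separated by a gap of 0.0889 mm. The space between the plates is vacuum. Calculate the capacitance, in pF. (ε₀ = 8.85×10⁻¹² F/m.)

11.1 pF

A = π(5.97 mm)² = 1.12×10⁻⁴ m².
C = ε₀A/d = 8.85×10⁻¹² × 1.12×10⁻⁴ / 8.89×10⁻⁵ = 1.11×10⁻¹¹ F.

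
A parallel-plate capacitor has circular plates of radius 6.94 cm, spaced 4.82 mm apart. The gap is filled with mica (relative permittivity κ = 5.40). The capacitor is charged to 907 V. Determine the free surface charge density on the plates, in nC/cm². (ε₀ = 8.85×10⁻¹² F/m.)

0.899 nC/cm²

A = π(6.94 cm)² = 1.51×10⁻² m².
C = κε₀A/d = 5.40 × 8.85×10⁻¹² × 1.51×10⁻² / 4.82×10⁻³ = 1.50×10⁻¹⁰ F.
σ = Q/A = CV/A = 1.50×10⁻¹⁰ × 907 / 1.51×10⁻² = 8.99×10⁻⁶ C/m².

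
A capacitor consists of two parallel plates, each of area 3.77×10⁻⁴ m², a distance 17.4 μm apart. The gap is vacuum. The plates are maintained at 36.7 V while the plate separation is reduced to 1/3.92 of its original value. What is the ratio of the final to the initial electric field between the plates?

E₂/E₁ ≈ 3.92

Battery connected ⇒ V is held fixed.
E = V/d, so E₂/E₁ = d₁/d₂ = 3.92.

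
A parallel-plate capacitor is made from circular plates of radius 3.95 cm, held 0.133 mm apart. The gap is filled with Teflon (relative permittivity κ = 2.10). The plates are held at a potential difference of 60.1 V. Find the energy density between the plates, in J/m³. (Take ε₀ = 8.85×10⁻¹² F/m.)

u ≈ 1.90 J/m³

E = V/d = 60.1 / 1.33×10⁻⁴ = 4.52×10⁵ V/m.
u = ½κε₀E² = ½ × 2.10 × 8.85×10⁻¹² × (4.52×10⁵)² = 1.90 J/m³.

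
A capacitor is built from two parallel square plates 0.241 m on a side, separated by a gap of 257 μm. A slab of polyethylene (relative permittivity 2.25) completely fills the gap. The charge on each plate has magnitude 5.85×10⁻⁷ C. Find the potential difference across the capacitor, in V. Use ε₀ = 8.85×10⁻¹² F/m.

A = (0.241 m)² = 5.81×10⁻² m².
C = κε₀A/d = 2.25 × 8.85×10⁻¹² × 5.81×10⁻² / 2.57×10⁻⁴ = 4.50×10⁻⁹ F.
V = Q/C = 5.85×10⁻⁷ / 4.50×10⁻⁹ = 1.30×10² V.

V ≈ 130 V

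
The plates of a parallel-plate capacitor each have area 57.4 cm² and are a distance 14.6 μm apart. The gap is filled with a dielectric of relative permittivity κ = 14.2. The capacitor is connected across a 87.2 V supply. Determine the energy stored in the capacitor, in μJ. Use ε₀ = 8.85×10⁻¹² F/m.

U ≈ 188 μJ

A = 57.4 cm² = 5.74×10⁻³ m².
C = κε₀A/d = 14.2 × 8.85×10⁻¹² × 5.74×10⁻³ / 1.46×10⁻⁵ = 4.94×10⁻⁸ F.
U = ½CV² = ½ × 4.94×10⁻⁸ × (87.2)² = 1.88×10⁻⁴ J.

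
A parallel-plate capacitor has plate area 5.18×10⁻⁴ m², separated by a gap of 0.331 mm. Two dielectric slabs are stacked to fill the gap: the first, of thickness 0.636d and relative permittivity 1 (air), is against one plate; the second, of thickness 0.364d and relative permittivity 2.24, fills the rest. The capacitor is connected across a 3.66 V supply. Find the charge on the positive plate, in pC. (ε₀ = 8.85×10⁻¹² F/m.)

Stacked slabs ⇒ two capacitors in series, each with the full plate area.
C₁ = κ₁ε₀A/d₁ = 1.00 × 8.85×10⁻¹² × 5.18×10⁻⁴ / 2.11×10⁻⁴ = 2.18×10⁻¹¹ F.
C₂ = κ₂ε₀A/d₂ = 2.24 × 8.85×10⁻¹² × 5.18×10⁻⁴ / 1.20×10⁻⁴ = 8.52×10⁻¹¹ F.
C = (1/C₁ + 1/C₂)⁻¹ = 1.73×10⁻¹¹ F.
Q = CV = 1.73×10⁻¹¹ × 3.66 = 6.35×10⁻¹¹ C.

Q ≈ 63.5 pC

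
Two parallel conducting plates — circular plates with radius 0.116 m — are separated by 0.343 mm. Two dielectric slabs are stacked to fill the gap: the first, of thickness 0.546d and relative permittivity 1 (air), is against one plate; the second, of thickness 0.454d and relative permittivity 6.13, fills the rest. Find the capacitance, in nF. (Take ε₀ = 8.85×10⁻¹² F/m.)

A = π(0.116 m)² = 4.23×10⁻² m².
Stacked slabs ⇒ two capacitors in series, each with the full plate area.
C₁ = κ₁ε₀A/d₁ = 1.00 × 8.85×10⁻¹² × 4.23×10⁻² / 1.87×10⁻⁴ = 2.00×10⁻⁹ F.
C₂ = κ₂ε₀A/d₂ = 6.13 × 8.85×10⁻¹² × 4.23×10⁻² / 1.56×10⁻⁴ = 1.47×10⁻⁸ F.
C = (1/C₁ + 1/C₂)⁻¹ = 1.76×10⁻⁹ F.

1.76 nF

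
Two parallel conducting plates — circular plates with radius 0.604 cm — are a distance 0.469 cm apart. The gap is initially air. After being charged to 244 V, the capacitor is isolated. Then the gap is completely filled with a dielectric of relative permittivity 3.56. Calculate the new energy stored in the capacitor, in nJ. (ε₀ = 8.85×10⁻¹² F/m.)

A = π(0.604 cm)² = 1.15×10⁻⁴ m².
Initially C₁ = ε₀A/d = 8.85×10⁻¹² × 1.15×10⁻⁴ / 4.69×10⁻³ = 2.16×10⁻¹³ F.
U₁ = 6.44×10⁻⁹ J.
Isolated ⇒ Q is held fixed. C₂ = 3.56 C₁ and U = Q²/(2C), so U₂/U₁ = C₁/C₂ = 0.281.
U₂ = 0.281 × 6.44×10⁻⁹ = 1.81×10⁻⁹ J.

1.81 nJ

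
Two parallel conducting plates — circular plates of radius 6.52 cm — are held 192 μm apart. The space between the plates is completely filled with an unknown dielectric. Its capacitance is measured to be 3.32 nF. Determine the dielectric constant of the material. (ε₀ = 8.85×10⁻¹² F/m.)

A = π(6.52 cm)² = 1.34×10⁻² m².
κ = Cd/(ε₀A) = 3.32×10⁻⁹ × 1.92×10⁻⁴ / (8.85×10⁻¹² × 1.34×10⁻²) = 5.39.

5.39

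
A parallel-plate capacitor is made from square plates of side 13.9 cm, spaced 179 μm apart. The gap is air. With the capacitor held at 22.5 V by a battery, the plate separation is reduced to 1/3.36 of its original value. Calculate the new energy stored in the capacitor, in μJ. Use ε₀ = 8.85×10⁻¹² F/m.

A = (13.9 cm)² = 1.93×10⁻² m².
Initially C₁ = ε₀A/d = 8.85×10⁻¹² × 1.93×10⁻² / 1.79×10⁻⁴ = 9.55×10⁻¹⁰ F.
U₁ = 2.42×10⁻⁷ J.
Battery connected ⇒ V is held fixed. C₂ = 3.36 C₁ and U = ½CV², so U₂/U₁ = C₂/C₁ = 3.36.
U₂ = 3.36 × 2.42×10⁻⁷ = 8.12×10⁻⁷ J.

0.812 μJ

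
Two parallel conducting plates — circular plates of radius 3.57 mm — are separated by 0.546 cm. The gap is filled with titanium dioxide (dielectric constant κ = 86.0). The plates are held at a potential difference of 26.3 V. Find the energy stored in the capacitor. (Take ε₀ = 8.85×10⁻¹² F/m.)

U ≈ 1.93 nJ

A = π(3.57 mm)² = 4.00×10⁻⁵ m².
C = κε₀A/d = 86.0 × 8.85×10⁻¹² × 4.00×10⁻⁵ / 5.46×10⁻³ = 5.58×10⁻¹² F.
U = ½CV² = ½ × 5.58×10⁻¹² × (26.3)² = 1.93×10⁻⁹ J.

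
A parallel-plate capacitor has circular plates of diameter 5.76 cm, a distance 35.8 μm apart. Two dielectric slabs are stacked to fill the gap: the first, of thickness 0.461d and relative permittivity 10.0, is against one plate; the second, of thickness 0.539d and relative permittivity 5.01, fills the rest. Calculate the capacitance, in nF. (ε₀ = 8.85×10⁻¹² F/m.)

4.19 nF

A = π(5.76/2 cm)² = 2.61×10⁻³ m².
Stacked slabs ⇒ two capacitors in series, each with the full plate area.
C₁ = κ₁ε₀A/d₁ = 10.0 × 8.85×10⁻¹² × 2.61×10⁻³ / 1.65×10⁻⁵ = 1.40×10⁻⁸ F.
C₂ = κ₂ε₀A/d₂ = 5.01 × 8.85×10⁻¹² × 2.61×10⁻³ / 1.93×10⁻⁵ = 5.99×10⁻⁹ F.
C = (1/C₁ + 1/C₂)⁻¹ = 4.19×10⁻⁹ F.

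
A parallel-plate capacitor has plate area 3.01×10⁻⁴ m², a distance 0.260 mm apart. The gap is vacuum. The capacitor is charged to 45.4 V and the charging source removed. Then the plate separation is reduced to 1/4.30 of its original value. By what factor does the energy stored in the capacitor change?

U₂/U₁ ≈ 0.233

Isolated ⇒ Q is held fixed.
C₂ = 4.30 C₁ and U = Q²/(2C), so U₂/U₁ = C₁/C₂ = 0.233.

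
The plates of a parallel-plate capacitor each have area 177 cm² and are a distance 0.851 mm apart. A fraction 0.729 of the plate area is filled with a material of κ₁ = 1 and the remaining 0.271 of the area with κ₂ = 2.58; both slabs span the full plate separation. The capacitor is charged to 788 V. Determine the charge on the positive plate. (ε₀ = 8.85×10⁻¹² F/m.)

A = 177 cm² = 1.77×10⁻² m².
Side-by-side slabs ⇒ two capacitors in parallel, each spanning the full gap.
C₁ = κ₁ε₀A₁/d = 1.00 × 8.85×10⁻¹² × 1.29×10⁻² / 8.51×10⁻⁴ = 1.34×10⁻¹⁰ F.
C₂ = κ₂ε₀A₂/d = 2.58 × 8.85×10⁻¹² × 4.80×10⁻³ / 8.51×10⁻⁴ = 1.29×10⁻¹⁰ F.
C = C₁ + C₂ = 2.63×10⁻¹⁰ F.
Q = CV = 2.63×10⁻¹⁰ × 788 = 2.07×10⁻⁷ C.

207 nC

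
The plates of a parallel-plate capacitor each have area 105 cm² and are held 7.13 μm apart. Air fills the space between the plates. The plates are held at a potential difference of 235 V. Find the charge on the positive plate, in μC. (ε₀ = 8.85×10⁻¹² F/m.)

Q ≈ 3.06 μC

A = 105 cm² = 1.05×10⁻² m².
C = ε₀A/d = 8.85×10⁻¹² × 1.05×10⁻² / 7.13×10⁻⁶ = 1.30×10⁻⁸ F.
Q = CV = 1.30×10⁻⁸ × 235 = 3.06×10⁻⁶ C.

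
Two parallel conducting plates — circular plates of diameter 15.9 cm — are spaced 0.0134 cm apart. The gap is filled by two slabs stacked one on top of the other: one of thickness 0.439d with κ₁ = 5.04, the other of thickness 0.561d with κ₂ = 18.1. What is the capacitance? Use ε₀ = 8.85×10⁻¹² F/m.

A = π(15.9/2 cm)² = 1.99×10⁻² m².
Stacked slabs ⇒ two capacitors in series, each with the full plate area.
C₁ = κ₁ε₀A/d₁ = 5.04 × 8.85×10⁻¹² × 1.99×10⁻² / 5.88×10⁻⁵ = 1.51×10⁻⁸ F.
C₂ = κ₂ε₀A/d₂ = 18.1 × 8.85×10⁻¹² × 1.99×10⁻² / 7.52×10⁻⁵ = 4.23×10⁻⁸ F.
C = (1/C₁ + 1/C₂)⁻¹ = 1.11×10⁻⁸ F.

11.1 nF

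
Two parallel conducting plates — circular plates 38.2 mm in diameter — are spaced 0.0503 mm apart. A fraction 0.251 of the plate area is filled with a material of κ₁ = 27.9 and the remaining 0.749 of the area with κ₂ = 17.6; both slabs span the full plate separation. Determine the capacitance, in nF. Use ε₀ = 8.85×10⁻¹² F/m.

4.07 nF

A = π(38.2/2 mm)² = 1.15×10⁻³ m².
Side-by-side slabs ⇒ two capacitors in parallel, each spanning the full gap.
C₁ = κ₁ε₀A₁/d = 27.9 × 8.85×10⁻¹² × 2.88×10⁻⁴ / 5.03×10⁻⁵ = 1.41×10⁻⁹ F.
C₂ = κ₂ε₀A₂/d = 17.6 × 8.85×10⁻¹² × 8.58×10⁻⁴ / 5.03×10⁻⁵ = 2.66×10⁻⁹ F.
C = C₁ + C₂ = 4.07×10⁻⁹ F.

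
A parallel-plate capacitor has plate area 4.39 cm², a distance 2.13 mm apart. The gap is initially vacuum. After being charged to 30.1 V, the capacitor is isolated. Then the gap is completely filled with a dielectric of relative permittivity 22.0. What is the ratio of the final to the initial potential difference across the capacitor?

V₂/V₁ ≈ 0.0455

Isolated ⇒ Q is held fixed.
C₂ = 22.0 C₁ and V = Q/C, so V₂/V₁ = C₁/C₂ = 0.0455.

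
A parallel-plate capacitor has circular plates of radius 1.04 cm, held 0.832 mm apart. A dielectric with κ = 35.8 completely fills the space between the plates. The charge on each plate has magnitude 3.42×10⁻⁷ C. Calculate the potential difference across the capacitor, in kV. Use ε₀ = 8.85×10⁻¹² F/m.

A = π(1.04 cm)² = 3.40×10⁻⁴ m².
C = κε₀A/d = 35.8 × 8.85×10⁻¹² × 3.40×10⁻⁴ / 8.32×10⁻⁴ = 1.29×10⁻¹⁰ F.
V = Q/C = 3.42×10⁻⁷ / 1.29×10⁻¹⁰ = 2.64×10³ V.

2.64 kV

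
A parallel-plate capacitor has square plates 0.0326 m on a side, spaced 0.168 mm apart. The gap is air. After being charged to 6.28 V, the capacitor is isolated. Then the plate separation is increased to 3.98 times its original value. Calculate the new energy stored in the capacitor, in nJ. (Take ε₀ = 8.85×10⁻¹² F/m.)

A = (0.0326 m)² = 1.06×10⁻³ m².
Initially C₁ = ε₀A/d = 8.85×10⁻¹² × 1.06×10⁻³ / 1.68×10⁻⁴ = 5.60×10⁻¹¹ F.
U₁ = 1.10×10⁻⁹ J.
Isolated ⇒ Q is held fixed. C₂ = 0.251 C₁ and U = Q²/(2C), so U₂/U₁ = C₁/C₂ = 3.98.
U₂ = 3.98 × 1.10×10⁻⁹ = 4.39×10⁻⁹ J.

U ≈ 4.39 nJ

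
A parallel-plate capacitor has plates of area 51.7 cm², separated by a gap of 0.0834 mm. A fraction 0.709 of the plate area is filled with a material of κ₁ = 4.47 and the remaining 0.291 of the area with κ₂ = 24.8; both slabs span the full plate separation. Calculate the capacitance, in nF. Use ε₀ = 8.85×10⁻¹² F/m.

A = 51.7 cm² = 5.17×10⁻³ m².
Side-by-side slabs ⇒ two capacitors in parallel, each spanning the full gap.
C₁ = κ₁ε₀A₁/d = 4.47 × 8.85×10⁻¹² × 3.67×10⁻³ / 8.34×10⁻⁵ = 1.74×10⁻⁹ F.
C₂ = κ₂ε₀A₂/d = 24.8 × 8.85×10⁻¹² × 1.50×10⁻³ / 8.34×10⁻⁵ = 3.96×10⁻⁹ F.
C = C₁ + C₂ = 5.70×10⁻⁹ F.

5.70 nF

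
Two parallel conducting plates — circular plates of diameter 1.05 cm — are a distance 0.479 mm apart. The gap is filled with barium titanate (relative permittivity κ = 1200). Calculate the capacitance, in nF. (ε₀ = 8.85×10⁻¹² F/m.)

A = π(1.05/2 cm)² = 8.66×10⁻⁵ m².
C = κε₀A/d = 1200 × 8.85×10⁻¹² × 8.66×10⁻⁵ / 4.79×10⁻⁴ = 1.92×10⁻⁹ F.

C ≈ 1.92 nF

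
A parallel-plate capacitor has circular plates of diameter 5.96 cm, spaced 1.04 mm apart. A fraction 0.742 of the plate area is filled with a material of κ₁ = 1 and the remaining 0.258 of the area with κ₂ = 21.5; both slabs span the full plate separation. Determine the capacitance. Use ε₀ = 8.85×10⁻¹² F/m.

A = π(5.96/2 cm)² = 2.79×10⁻³ m².
Side-by-side slabs ⇒ two capacitors in parallel, each spanning the full gap.
C₁ = κ₁ε₀A₁/d = 1.00 × 8.85×10⁻¹² × 2.07×10⁻³ / 1.04×10⁻³ = 1.76×10⁻¹¹ F.
C₂ = κ₂ε₀A₂/d = 21.5 × 8.85×10⁻¹² × 7.20×10⁻⁴ / 1.04×10⁻³ = 1.32×10⁻¹⁰ F.
C = C₁ + C₂ = 1.49×10⁻¹⁰ F.

C ≈ 149 pF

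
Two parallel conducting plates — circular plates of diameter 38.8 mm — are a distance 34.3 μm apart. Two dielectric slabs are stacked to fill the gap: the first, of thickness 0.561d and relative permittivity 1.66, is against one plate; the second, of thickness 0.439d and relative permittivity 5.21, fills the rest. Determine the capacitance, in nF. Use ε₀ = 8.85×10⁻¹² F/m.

0.723 nF

A = π(38.8/2 mm)² = 1.18×10⁻³ m².
Stacked slabs ⇒ two capacitors in series, each with the full plate area.
C₁ = κ₁ε₀A/d₁ = 1.66 × 8.85×10⁻¹² × 1.18×10⁻³ / 1.92×10⁻⁵ = 9.03×10⁻¹⁰ F.
C₂ = κ₂ε₀A/d₂ = 5.21 × 8.85×10⁻¹² × 1.18×10⁻³ / 1.51×10⁻⁵ = 3.62×10⁻⁹ F.
C = (1/C₁ + 1/C₂)⁻¹ = 7.23×10⁻¹⁰ F.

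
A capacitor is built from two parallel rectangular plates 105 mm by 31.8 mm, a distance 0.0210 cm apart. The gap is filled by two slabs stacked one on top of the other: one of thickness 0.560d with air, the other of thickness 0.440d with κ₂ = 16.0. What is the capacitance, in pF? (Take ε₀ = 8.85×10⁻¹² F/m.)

A = 105 × 31.8 mm² = 3.34×10⁻³ m².
Stacked slabs ⇒ two capacitors in series, each with the full plate area.
C₁ = κ₁ε₀A/d₁ = 1.00 × 8.85×10⁻¹² × 3.34×10⁻³ / 1.18×10⁻⁴ = 2.51×10⁻¹⁰ F.
C₂ = κ₂ε₀A/d₂ = 16.0 × 8.85×10⁻¹² × 3.34×10⁻³ / 9.24×10⁻⁵ = 5.12×10⁻⁹ F.
C = (1/C₁ + 1/C₂)⁻¹ = 2.40×10⁻¹⁰ F.

240 pF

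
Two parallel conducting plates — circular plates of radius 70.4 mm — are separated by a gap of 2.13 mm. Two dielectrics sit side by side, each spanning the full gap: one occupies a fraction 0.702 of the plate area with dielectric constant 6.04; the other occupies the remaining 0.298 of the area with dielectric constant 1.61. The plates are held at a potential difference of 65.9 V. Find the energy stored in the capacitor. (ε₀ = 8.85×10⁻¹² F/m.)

U ≈ 0.663 μJ

A = π(70.4 mm)² = 1.56×10⁻² m².
Side-by-side slabs ⇒ two capacitors in parallel, each spanning the full gap.
C₁ = κ₁ε₀A₁/d = 6.04 × 8.85×10⁻¹² × 1.09×10⁻² / 2.13×10⁻³ = 2.74×10⁻¹⁰ F.
C₂ = κ₂ε₀A₂/d = 1.61 × 8.85×10⁻¹² × 4.64×10⁻³ / 2.13×10⁻³ = 3.10×10⁻¹¹ F.
C = C₁ + C₂ = 3.05×10⁻¹⁰ F.
U = ½CV² = ½ × 3.05×10⁻¹⁰ × (65.9)² = 6.63×10⁻⁷ J.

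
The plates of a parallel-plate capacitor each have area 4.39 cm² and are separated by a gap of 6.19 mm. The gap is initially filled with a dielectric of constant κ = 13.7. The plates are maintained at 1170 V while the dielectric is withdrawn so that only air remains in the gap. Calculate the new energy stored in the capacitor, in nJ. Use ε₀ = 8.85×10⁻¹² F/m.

U ≈ 430 nJ

A = 4.39 cm² = 4.39×10⁻⁴ m².
Initially C₁ = κε₀A/d = 13.7 × 8.85×10⁻¹² × 4.39×10⁻⁴ / 6.19×10⁻³ = 8.60×10⁻¹² F.
U₁ = 5.89×10⁻⁶ J.
Battery connected ⇒ V is held fixed. C₂ = 0.0730 C₁ and U = ½CV², so U₂/U₁ = C₂/C₁ = 0.0730.
U₂ = 0.0730 × 5.89×10⁻⁶ = 4.30×10⁻⁷ J.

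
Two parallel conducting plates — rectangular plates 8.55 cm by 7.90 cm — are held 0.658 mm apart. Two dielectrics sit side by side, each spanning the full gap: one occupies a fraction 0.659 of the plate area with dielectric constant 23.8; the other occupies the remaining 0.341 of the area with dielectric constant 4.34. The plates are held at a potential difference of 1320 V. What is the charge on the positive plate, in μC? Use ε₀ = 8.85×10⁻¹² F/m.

A = 8.55 × 7.90 cm² = 6.75×10⁻³ m².
Side-by-side slabs ⇒ two capacitors in parallel, each spanning the full gap.
C₁ = κ₁ε₀A₁/d = 23.8 × 8.85×10⁻¹² × 4.45×10⁻³ / 6.58×10⁻⁴ = 1.42×10⁻⁹ F.
C₂ = κ₂ε₀A₂/d = 4.34 × 8.85×10⁻¹² × 2.30×10⁻³ / 6.58×10⁻⁴ = 1.34×10⁻¹⁰ F.
C = C₁ + C₂ = 1.56×10⁻⁹ F.
Q = CV = 1.56×10⁻⁹ × 1320 = 2.06×10⁻⁶ C.

Q ≈ 2.06 μC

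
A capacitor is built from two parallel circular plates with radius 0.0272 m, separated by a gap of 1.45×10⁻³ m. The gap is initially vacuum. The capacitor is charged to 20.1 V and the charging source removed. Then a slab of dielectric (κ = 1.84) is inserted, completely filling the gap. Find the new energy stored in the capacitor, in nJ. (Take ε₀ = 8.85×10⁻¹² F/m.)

A = π(0.0272 m)² = 2.32×10⁻³ m².
Initially C₁ = ε₀A/d = 8.85×10⁻¹² × 2.32×10⁻³ / 1.45×10⁻³ = 1.42×10⁻¹¹ F.
U₁ = 2.87×10⁻⁹ J.
Isolated ⇒ Q is held fixed. C₂ = 1.84 C₁ and U = Q²/(2C), so U₂/U₁ = C₁/C₂ = 0.543.
U₂ = 0.543 × 2.87×10⁻⁹ = 1.56×10⁻⁹ J.

1.56 nJ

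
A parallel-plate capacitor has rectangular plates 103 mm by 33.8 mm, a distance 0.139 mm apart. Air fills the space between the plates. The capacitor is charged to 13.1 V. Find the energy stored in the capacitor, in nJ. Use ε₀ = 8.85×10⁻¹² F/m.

19.0 nJ

A = 103 × 33.8 mm² = 3.48×10⁻³ m².
C = ε₀A/d = 8.85×10⁻¹² × 3.48×10⁻³ / 1.39×10⁻⁴ = 2.22×10⁻¹⁰ F.
U = ½CV² = ½ × 2.22×10⁻¹⁰ × (13.1)² = 1.90×10⁻⁸ J.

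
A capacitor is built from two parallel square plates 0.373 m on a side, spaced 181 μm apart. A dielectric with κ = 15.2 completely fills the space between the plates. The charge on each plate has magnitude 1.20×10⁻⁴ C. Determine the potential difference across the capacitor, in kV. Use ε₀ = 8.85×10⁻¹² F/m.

A = (0.373 m)² = 0.139 m².
C = κε₀A/d = 15.2 × 8.85×10⁻¹² × 0.139 / 1.81×10⁻⁴ = 1.03×10⁻⁷ F.
V = Q/C = 1.20×10⁻⁴ / 1.03×10⁻⁷ = 1.16×10³ V.

V ≈ 1.16 kV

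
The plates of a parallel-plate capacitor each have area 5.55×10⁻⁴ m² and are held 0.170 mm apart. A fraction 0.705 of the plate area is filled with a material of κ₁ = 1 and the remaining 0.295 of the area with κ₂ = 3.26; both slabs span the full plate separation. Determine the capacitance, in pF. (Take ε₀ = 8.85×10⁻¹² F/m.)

48.2 pF

Side-by-side slabs ⇒ two capacitors in parallel, each spanning the full gap.
C₁ = κ₁ε₀A₁/d = 1.00 × 8.85×10⁻¹² × 3.91×10⁻⁴ / 1.70×10⁻⁴ = 2.04×10⁻¹¹ F.
C₂ = κ₂ε₀A₂/d = 3.26 × 8.85×10⁻¹² × 1.64×10⁻⁴ / 1.70×10⁻⁴ = 2.78×10⁻¹¹ F.
C = C₁ + C₂ = 4.82×10⁻¹¹ F.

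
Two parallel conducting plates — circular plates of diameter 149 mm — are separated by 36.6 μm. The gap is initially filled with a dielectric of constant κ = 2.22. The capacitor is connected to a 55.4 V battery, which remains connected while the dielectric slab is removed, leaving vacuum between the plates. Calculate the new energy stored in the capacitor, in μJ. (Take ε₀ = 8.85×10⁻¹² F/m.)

A = π(149/2 mm)² = 1.74×10⁻² m².
Initially C₁ = κε₀A/d = 2.22 × 8.85×10⁻¹² × 1.74×10⁻² / 3.66×10⁻⁵ = 9.36×10⁻⁹ F.
U₁ = 1.44×10⁻⁵ J.
Battery connected ⇒ V is held fixed. C₂ = 0.450 C₁ and U = ½CV², so U₂/U₁ = C₂/C₁ = 0.450.
U₂ = 0.450 × 1.44×10⁻⁵ = 6.47×10⁻⁶ J.

6.47 μJ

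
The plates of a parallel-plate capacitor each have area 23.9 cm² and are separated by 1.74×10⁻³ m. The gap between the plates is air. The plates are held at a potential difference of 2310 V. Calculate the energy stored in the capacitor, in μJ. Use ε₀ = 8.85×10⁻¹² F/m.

32.4 μJ

A = 23.9 cm² = 2.39×10⁻³ m².
C = ε₀A/d = 8.85×10⁻¹² × 2.39×10⁻³ / 1.74×10⁻³ = 1.22×10⁻¹¹ F.
U = ½CV² = ½ × 1.22×10⁻¹¹ × (2310)² = 3.24×10⁻⁵ J.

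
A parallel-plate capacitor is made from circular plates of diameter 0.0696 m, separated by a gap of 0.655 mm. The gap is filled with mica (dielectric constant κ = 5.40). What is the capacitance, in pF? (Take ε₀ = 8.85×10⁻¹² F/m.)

278 pF

A = π(0.0696/2 m)² = 3.80×10⁻³ m².
C = κε₀A/d = 5.40 × 8.85×10⁻¹² × 3.80×10⁻³ / 6.55×10⁻⁴ = 2.78×10⁻¹⁰ F.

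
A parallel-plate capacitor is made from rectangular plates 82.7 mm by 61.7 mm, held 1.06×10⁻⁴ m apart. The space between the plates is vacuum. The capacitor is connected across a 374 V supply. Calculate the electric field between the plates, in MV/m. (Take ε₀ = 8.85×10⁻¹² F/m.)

3.53 MV/m

E = V/d = 374 / 1.06×10⁻⁴ = 3.53×10⁶ V/m.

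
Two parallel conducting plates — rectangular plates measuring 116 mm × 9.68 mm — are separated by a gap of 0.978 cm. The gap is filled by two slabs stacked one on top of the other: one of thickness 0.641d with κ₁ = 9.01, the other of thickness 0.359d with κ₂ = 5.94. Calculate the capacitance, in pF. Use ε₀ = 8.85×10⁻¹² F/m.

C ≈ 7.72 pF

A = 116 × 9.68 mm² = 1.12×10⁻³ m².
Stacked slabs ⇒ two capacitors in series, each with the full plate area.
C₁ = κ₁ε₀A/d₁ = 9.01 × 8.85×10⁻¹² × 1.12×10⁻³ / 6.27×10⁻³ = 1.43×10⁻¹¹ F.
C₂ = κ₂ε₀A/d₂ = 5.94 × 8.85×10⁻¹² × 1.12×10⁻³ / 3.51×10⁻³ = 1.68×10⁻¹¹ F.
C = (1/C₁ + 1/C₂)⁻¹ = 7.72×10⁻¹² F.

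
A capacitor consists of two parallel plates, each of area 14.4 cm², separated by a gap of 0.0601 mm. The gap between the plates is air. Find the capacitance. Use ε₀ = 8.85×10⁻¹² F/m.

212 pF

A = 14.4 cm² = 1.44×10⁻³ m².
C = ε₀A/d = 8.85×10⁻¹² × 1.44×10⁻³ / 6.01×10⁻⁵ = 2.12×10⁻¹⁰ F.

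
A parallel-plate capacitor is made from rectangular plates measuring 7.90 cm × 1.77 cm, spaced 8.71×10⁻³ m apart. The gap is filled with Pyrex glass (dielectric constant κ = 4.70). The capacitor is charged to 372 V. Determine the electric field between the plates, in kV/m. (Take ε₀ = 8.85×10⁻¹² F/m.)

E = V/d = 372 / 8.71×10⁻³ = 4.27×10⁴ V/m.

42.7 kV/m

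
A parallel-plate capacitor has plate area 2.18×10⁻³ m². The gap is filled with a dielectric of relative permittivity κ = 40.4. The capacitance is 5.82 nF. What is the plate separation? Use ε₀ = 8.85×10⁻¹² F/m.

d = κε₀A/C = 40.4 × 8.85×10⁻¹² × 2.18×10⁻³ / 5.82×10⁻⁹ = 1.34×10⁻⁴ m.

d ≈ 134 μm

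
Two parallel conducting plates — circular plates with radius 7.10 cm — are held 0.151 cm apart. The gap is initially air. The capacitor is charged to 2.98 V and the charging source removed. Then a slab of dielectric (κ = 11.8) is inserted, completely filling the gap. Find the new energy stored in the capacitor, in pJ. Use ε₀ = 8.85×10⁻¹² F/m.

34.9 pJ

A = π(7.10 cm)² = 1.58×10⁻² m².
Initially C₁ = ε₀A/d = 8.85×10⁻¹² × 1.58×10⁻² / 1.51×10⁻³ = 9.28×10⁻¹¹ F.
U₁ = 4.12×10⁻¹⁰ J.
Isolated ⇒ Q is held fixed. C₂ = 11.8 C₁ and U = Q²/(2C), so U₂/U₁ = C₁/C₂ = 0.0847.
U₂ = 0.0847 × 4.12×10⁻¹⁰ = 3.49×10⁻¹¹ J.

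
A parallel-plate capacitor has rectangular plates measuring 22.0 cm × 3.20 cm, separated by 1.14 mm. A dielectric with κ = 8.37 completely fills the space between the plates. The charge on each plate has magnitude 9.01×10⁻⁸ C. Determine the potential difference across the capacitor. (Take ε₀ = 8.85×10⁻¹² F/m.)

V ≈ 197 V

A = 22.0 × 3.20 cm² = 7.04×10⁻³ m².
C = κε₀A/d = 8.37 × 8.85×10⁻¹² × 7.04×10⁻³ / 1.14×10⁻³ = 4.57×10⁻¹⁰ F.
V = Q/C = 9.01×10⁻⁸ / 4.57×10⁻¹⁰ = 1.97×10² V.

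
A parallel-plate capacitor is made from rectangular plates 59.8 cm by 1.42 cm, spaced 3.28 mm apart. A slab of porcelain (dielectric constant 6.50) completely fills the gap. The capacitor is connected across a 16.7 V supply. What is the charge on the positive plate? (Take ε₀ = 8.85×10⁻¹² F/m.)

Q ≈ 2.49 nC

A = 59.8 × 1.42 cm² = 8.49×10⁻³ m².
C = κε₀A/d = 6.50 × 8.85×10⁻¹² × 8.49×10⁻³ / 3.28×10⁻³ = 1.49×10⁻¹⁰ F.
Q = CV = 1.49×10⁻¹⁰ × 16.7 = 2.49×10⁻⁹ C.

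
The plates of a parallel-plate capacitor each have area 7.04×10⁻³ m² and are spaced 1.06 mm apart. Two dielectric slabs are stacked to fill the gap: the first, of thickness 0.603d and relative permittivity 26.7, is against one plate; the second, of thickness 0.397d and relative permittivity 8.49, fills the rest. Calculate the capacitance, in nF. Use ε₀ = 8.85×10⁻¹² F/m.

0.848 nF

Stacked slabs ⇒ two capacitors in series, each with the full plate area.
C₁ = κ₁ε₀A/d₁ = 26.7 × 8.85×10⁻¹² × 7.04×10⁻³ / 6.39×10⁻⁴ = 2.60×10⁻⁹ F.
C₂ = κ₂ε₀A/d₂ = 8.49 × 8.85×10⁻¹² × 7.04×10⁻³ / 4.21×10⁻⁴ = 1.26×10⁻⁹ F.
C = (1/C₁ + 1/C₂)⁻¹ = 8.48×10⁻¹⁰ F.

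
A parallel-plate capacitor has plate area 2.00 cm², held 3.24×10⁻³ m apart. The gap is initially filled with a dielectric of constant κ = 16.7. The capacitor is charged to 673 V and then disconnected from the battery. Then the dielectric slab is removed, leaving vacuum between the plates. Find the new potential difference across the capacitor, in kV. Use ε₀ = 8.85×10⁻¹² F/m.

V ≈ 11.2 kV

A = 2.00 cm² = 2.00×10⁻⁴ m².
Initially C₁ = κε₀A/d = 16.7 × 8.85×10⁻¹² × 2.00×10⁻⁴ / 3.24×10⁻³ = 9.12×10⁻¹² F.
V₁ = 6.73×10² V.
Isolated ⇒ Q is held fixed. C₂ = 0.0599 C₁ and V = Q/C, so V₂/V₁ = C₁/C₂ = 16.7.
V₂ = 16.7 × 6.73×10² = 1.12×10⁴ V.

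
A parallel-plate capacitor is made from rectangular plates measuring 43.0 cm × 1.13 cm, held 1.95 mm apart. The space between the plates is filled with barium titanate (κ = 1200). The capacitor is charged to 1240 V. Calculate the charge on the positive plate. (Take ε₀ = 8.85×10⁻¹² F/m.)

Q ≈ 32.8 μC

A = 43.0 × 1.13 cm² = 4.86×10⁻³ m².
C = κε₀A/d = 1200 × 8.85×10⁻¹² × 4.86×10⁻³ / 1.95×10⁻³ = 2.65×10⁻⁸ F.
Q = CV = 2.65×10⁻⁸ × 1240 = 3.28×10⁻⁵ C.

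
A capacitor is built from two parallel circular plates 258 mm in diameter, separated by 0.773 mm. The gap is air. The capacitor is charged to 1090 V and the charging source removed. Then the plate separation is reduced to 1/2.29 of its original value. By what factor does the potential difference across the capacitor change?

V₂/V₁ ≈ 0.437

Isolated ⇒ Q is held fixed.
C₂ = 2.29 C₁ and V = Q/C, so V₂/V₁ = C₁/C₂ = 0.437.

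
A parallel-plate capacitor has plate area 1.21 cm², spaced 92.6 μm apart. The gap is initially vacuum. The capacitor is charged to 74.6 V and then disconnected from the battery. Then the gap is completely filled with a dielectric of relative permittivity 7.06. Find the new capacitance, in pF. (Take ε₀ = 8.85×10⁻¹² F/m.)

A = 1.21 cm² = 1.21×10⁻⁴ m².
Initially C₁ = ε₀A/d = 8.85×10⁻¹² × 1.21×10⁻⁴ / 9.26×10⁻⁵ = 1.16×10⁻¹¹ F.
C = κε₀A/d scales with κ, so C₂/C₁ = κ = 7.06.
C₂ = 7.06 × 1.16×10⁻¹¹ = 8.16×10⁻¹¹ F.

81.6 pF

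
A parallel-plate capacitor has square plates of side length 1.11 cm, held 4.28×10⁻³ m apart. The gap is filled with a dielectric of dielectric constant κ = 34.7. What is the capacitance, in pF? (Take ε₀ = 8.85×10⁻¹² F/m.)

A = (1.11 cm)² = 1.23×10⁻⁴ m².
C = κε₀A/d = 34.7 × 8.85×10⁻¹² × 1.23×10⁻⁴ / 4.28×10⁻³ = 8.84×10⁻¹² F.

C ≈ 8.84 pF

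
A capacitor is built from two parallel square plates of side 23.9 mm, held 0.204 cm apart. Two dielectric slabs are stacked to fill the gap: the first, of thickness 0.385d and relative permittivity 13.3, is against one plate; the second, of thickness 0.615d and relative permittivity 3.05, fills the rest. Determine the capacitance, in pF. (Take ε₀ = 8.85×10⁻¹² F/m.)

C ≈ 10.7 pF

A = (23.9 mm)² = 5.71×10⁻⁴ m².
Stacked slabs ⇒ two capacitors in series, each with the full plate area.
C₁ = κ₁ε₀A/d₁ = 13.3 × 8.85×10⁻¹² × 5.71×10⁻⁴ / 7.85×10⁻⁴ = 8.56×10⁻¹¹ F.
C₂ = κ₂ε₀A/d₂ = 3.05 × 8.85×10⁻¹² × 5.71×10⁻⁴ / 1.25×10⁻³ = 1.23×10⁻¹¹ F.
C = (1/C₁ + 1/C₂)⁻¹ = 1.07×10⁻¹¹ F.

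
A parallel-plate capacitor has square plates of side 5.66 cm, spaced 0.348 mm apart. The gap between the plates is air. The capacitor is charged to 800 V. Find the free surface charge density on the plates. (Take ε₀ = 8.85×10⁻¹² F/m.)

A = (5.66 cm)² = 3.20×10⁻³ m².
C = ε₀A/d = 8.85×10⁻¹² × 3.20×10⁻³ / 3.48×10⁻⁴ = 8.15×10⁻¹¹ F.
σ = Q/A = CV/A = 8.15×10⁻¹¹ × 800 / 3.20×10⁻³ = 2.03×10⁻⁵ C/m².

20.3 μC/m²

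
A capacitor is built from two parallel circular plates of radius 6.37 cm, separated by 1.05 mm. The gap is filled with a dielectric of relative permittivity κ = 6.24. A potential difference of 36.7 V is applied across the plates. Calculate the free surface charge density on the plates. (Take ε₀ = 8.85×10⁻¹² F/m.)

σ ≈ 1.93 μC/m²

A = π(6.37 cm)² = 1.27×10⁻² m².
C = κε₀A/d = 6.24 × 8.85×10⁻¹² × 1.27×10⁻² / 1.05×10⁻³ = 6.70×10⁻¹⁰ F.
σ = Q/A = CV/A = 6.70×10⁻¹⁰ × 36.7 / 1.27×10⁻² = 1.93×10⁻⁶ C/m².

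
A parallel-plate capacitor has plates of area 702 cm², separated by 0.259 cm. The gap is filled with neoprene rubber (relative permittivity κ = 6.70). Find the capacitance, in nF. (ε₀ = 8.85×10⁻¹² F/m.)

1.61 nF

A = 702 cm² = 7.02×10⁻² m².
C = κε₀A/d = 6.70 × 8.85×10⁻¹² × 7.02×10⁻² / 2.59×10⁻³ = 1.61×10⁻⁹ F.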